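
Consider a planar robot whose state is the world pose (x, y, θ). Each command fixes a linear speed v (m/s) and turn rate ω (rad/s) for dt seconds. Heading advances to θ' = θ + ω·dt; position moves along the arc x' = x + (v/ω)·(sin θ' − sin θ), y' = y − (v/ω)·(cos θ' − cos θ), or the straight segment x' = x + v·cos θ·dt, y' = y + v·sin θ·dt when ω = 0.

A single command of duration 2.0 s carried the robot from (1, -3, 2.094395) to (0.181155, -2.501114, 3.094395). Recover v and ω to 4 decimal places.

Δθ = 3.094395 − 2.094395 = 1.000000
ω = Δθ/dt = 1.000000/2.0 = 0.5000
R = Δx/(sin θ' − sin θ) = 1.0000
v = R·ω = 1.0000·0.5000 = 0.5000

v = 0.5000, ω = 0.5000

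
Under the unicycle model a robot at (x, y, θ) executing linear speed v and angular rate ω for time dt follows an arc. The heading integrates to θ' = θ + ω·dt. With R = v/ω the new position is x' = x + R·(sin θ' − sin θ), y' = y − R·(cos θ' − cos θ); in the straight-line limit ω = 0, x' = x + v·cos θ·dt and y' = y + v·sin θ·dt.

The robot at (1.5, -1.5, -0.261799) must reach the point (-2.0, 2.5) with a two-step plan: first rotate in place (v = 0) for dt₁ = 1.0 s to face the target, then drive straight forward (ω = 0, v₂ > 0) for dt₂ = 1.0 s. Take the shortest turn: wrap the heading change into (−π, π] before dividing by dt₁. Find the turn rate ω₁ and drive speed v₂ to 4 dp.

ω₁ = 2.5514, v₂ = 5.3151

heading to target = atan2(2.5−-1.5, -2−1.5) = 2.2896
Δθ = wrap(2.2896 − -0.2618) = 2.5514; ω₁ = Δθ/dt₁ = 2.5514
distance = √((-2−1.5)² + (2.5−-1.5)²) = 5.3151; v₂ = distance/dt₂ = 5.3151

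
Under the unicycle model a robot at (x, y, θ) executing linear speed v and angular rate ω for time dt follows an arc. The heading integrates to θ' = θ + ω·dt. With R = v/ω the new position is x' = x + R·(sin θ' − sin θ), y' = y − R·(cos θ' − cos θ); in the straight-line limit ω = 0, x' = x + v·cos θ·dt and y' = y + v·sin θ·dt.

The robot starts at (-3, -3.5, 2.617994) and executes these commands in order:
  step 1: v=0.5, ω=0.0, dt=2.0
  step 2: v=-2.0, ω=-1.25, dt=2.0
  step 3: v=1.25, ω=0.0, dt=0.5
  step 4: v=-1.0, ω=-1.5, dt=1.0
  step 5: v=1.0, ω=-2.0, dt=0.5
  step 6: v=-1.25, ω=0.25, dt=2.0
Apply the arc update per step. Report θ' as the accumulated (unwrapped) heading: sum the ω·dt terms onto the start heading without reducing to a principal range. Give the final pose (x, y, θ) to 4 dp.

(-3.4204, -3.7259, -1.8820)

step 1: θ'=2.6180 (straight) → pose (-3.8660, -3.0000, 2.6180)
step 2: θ'=0.1180 (R=1.6000) → pose (-4.4777, -5.9745, 0.1180)
step 3: θ'=0.1180 (straight) → pose (-3.8570, -5.9009, 0.1180)
step 4: θ'=-1.3820 (R=0.6667) → pose (-4.5903, -5.3640, -1.3820)
step 5: θ'=-2.3820 (R=-0.5000) → pose (-4.7371, -5.8204, -2.3820)
step 6: θ'=-1.8820 (R=-5.0000) → pose (-3.4204, -3.7259, -1.8820)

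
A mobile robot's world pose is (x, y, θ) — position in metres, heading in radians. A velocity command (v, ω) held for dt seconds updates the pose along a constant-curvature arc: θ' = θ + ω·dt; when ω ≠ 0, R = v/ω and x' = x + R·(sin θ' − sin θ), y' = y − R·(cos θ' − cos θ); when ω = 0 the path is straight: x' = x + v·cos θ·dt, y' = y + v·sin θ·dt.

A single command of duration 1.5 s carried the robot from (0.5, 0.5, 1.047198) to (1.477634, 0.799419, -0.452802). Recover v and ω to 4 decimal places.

v = 0.7500, ω = -1.0000

Δθ = -0.452802 − 1.047198 = -1.500000
ω = Δθ/dt = -1.500000/1.5 = -1.0000
R = Δx/(sin θ' − sin θ) = -0.7500
v = R·ω = -0.7500·-1.0000 = 0.7500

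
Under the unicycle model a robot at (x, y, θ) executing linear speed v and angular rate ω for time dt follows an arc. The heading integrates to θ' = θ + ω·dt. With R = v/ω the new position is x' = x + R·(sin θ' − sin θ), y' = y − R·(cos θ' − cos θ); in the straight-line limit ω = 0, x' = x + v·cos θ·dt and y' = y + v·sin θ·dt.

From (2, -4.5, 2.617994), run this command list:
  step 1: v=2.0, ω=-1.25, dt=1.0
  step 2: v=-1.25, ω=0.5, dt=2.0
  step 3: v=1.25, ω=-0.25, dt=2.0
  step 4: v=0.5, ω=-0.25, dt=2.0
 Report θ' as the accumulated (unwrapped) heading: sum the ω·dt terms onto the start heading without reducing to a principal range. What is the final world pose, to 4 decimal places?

step 1: θ'=1.3680 (R=-1.6000) → pose (1.2328, -2.7921, 1.3680)
step 2: θ'=2.3680 (R=-2.5000) → pose (1.9348, -5.0841, 2.3680)
step 3: θ'=1.8680 (R=-5.0000) → pose (0.6475, -2.9713, 1.8680)
step 4: θ'=1.3680 (R=-2.0000) → pose (0.6008, -1.9828, 1.3680)

(0.6008, -1.9828, 1.3680)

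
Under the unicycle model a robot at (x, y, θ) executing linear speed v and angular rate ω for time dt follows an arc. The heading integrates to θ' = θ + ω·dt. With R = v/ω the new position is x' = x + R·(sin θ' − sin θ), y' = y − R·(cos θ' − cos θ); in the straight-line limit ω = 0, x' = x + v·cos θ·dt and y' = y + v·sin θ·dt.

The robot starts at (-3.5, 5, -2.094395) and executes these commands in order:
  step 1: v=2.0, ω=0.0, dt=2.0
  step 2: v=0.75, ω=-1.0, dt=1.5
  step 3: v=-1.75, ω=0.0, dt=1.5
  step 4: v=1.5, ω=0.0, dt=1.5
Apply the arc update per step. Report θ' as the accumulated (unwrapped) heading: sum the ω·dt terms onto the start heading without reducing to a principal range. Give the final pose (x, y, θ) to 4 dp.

(-6.1404, 1.0724, -3.5944)

step 1: θ'=-2.0944 (straight) → pose (-5.5000, 1.5359, -2.0944)
step 2: θ'=-3.5944 (R=-0.7500) → pose (-6.4776, 1.2365, -3.5944)
step 3: θ'=-3.5944 (straight) → pose (-4.1172, 0.0881, -3.5944)
step 4: θ'=-3.5944 (straight) → pose (-6.1404, 1.0724, -3.5944)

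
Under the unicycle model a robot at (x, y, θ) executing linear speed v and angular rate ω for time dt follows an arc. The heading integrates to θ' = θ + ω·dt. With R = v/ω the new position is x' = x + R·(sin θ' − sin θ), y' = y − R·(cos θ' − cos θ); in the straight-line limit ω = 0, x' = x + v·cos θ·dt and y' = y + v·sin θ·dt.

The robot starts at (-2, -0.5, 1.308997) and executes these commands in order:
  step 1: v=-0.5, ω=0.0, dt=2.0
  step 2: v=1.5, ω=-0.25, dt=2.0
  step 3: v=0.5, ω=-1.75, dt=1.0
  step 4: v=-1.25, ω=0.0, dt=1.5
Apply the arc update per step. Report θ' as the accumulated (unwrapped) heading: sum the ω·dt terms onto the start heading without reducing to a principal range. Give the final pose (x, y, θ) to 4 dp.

step 1: θ'=1.3090 (straight) → pose (-2.2588, -1.4659, 1.3090)
step 2: θ'=0.8090 (R=-6.0000) → pose (-0.8048, 1.1225, 0.8090)
step 3: θ'=-0.9410 (R=-0.2857) → pose (-0.3672, 1.0936, -0.9410)
step 4: θ'=-0.9410 (straight) → pose (-1.4715, 2.6089, -0.9410)

(-1.4715, 2.6089, -0.9410)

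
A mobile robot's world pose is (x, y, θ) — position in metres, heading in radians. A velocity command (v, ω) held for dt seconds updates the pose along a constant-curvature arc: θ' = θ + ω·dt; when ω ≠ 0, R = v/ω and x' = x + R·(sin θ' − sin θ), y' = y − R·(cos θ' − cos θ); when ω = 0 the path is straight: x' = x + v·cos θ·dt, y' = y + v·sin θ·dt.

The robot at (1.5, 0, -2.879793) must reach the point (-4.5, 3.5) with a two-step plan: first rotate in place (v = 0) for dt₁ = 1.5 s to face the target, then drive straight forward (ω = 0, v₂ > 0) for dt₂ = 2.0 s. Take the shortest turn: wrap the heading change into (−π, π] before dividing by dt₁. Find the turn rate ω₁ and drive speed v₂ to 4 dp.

heading to target = atan2(3.5−0, -4.5−1.5) = 2.6135
Δθ = wrap(2.6135 − -2.8798) = -0.7899; ω₁ = Δθ/dt₁ = -0.5266
distance = √((-4.5−1.5)² + (3.5−0)²) = 6.9462; v₂ = distance/dt₂ = 3.4731

ω₁ = -0.5266, v₂ = 3.4731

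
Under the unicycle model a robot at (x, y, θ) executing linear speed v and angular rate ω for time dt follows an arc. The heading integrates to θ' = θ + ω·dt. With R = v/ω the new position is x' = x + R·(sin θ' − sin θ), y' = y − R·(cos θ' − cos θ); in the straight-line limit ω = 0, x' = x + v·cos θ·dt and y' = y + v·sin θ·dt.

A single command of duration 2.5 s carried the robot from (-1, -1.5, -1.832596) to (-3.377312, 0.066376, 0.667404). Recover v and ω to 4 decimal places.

v = -1.5000, ω = 1.0000

Δθ = 0.667404 − -1.832596 = 2.500000
ω = Δθ/dt = 2.500000/2.5 = 1.0000
R = Δx/(sin θ' − sin θ) = -1.5000
v = R·ω = -1.5000·1.0000 = -1.5000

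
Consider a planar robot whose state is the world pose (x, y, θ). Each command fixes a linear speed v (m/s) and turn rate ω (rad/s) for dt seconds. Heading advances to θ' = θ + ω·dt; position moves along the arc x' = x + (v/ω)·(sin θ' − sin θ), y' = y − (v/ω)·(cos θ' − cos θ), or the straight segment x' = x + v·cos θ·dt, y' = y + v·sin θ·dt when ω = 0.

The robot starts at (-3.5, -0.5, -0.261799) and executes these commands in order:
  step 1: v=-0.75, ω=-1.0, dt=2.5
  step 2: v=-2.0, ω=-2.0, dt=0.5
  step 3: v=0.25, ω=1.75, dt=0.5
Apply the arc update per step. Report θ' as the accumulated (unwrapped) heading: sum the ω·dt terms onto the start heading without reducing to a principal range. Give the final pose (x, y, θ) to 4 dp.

step 1: θ'=-2.7618 (R=0.7500) → pose (-3.5839, 0.9210, -2.7618)
step 2: θ'=-3.7618 (R=1.0000) → pose (-2.6320, 0.8060, -3.7618)
step 3: θ'=-2.8868 (R=0.1429) → pose (-2.7510, 0.8280, -2.8868)

(-2.7510, 0.8280, -2.8868)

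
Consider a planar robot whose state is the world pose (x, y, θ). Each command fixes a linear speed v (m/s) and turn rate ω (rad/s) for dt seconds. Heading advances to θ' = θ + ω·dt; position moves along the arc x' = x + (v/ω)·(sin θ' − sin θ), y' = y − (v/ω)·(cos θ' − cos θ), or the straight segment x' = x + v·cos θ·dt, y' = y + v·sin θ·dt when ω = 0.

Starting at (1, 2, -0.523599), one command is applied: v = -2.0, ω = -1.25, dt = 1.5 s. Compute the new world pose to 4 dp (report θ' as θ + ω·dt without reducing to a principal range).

(0.7176, 4.5640, -2.3986)

θ' = -0.5236 + -1.25·1.5 = -2.3986
R = v/ω = -2.0/-1.25 = 1.6000
x' = 1 + 1.6000·(sin -2.3986 − sin -0.5236) = 0.7176
y' = 2 − 1.6000·(cos -2.3986 − cos -0.5236) = 4.5640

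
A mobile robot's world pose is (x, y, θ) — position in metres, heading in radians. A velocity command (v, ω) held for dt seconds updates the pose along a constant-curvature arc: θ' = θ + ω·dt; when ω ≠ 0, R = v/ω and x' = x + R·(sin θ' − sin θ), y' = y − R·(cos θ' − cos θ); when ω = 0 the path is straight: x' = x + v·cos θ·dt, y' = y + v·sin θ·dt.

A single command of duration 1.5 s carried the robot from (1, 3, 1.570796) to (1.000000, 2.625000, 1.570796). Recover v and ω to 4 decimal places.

Δθ = 1.570796 − 1.570796 = 0.000000
ω = Δθ/dt = 0.000000/1.5 = 0.0000
ω = 0 → v = (Δx·cos θ + Δy·sin θ)/dt = -0.2500

v = -0.2500, ω = 0.0000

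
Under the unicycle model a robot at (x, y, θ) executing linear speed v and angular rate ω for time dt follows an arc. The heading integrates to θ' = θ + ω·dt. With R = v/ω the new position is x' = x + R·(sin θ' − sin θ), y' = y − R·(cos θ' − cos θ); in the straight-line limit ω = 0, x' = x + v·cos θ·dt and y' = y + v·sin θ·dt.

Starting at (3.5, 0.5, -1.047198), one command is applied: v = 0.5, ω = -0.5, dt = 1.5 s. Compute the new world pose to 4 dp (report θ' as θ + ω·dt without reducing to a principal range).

(3.6085, -0.2245, -1.7972)

θ' = -1.0472 + -0.5·1.5 = -1.7972
R = v/ω = 0.5/-0.5 = -1.0000
x' = 3.5 + -1.0000·(sin -1.7972 − sin -1.0472) = 3.6085
y' = 0.5 − -1.0000·(cos -1.7972 − cos -1.0472) = -0.2245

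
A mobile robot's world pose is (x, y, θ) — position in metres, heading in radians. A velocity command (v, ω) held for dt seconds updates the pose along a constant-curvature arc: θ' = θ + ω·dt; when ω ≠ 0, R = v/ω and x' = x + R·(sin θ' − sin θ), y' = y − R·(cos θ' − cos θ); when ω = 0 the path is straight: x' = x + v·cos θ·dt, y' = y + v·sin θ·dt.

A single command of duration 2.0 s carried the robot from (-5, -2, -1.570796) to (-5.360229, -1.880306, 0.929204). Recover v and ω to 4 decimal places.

v = -0.2500, ω = 1.2500

Δθ = 0.929204 − -1.570796 = 2.500000
ω = Δθ/dt = 2.500000/2.0 = 1.2500
R = Δx/(sin θ' − sin θ) = -0.2000
v = R·ω = -0.2000·1.2500 = -0.2500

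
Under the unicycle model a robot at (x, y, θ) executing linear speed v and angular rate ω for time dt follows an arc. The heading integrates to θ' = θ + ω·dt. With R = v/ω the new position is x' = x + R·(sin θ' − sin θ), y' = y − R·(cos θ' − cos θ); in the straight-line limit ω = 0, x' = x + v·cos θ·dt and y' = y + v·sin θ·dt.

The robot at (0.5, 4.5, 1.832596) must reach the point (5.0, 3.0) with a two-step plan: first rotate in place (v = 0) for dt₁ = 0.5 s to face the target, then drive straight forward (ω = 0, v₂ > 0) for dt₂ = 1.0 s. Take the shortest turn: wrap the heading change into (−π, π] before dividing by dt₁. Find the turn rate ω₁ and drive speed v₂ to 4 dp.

ω₁ = -4.3087, v₂ = 4.7434

heading to target = atan2(3−4.5, 5−0.5) = -0.3218
Δθ = wrap(-0.3218 − 1.8326) = -2.1543; ω₁ = Δθ/dt₁ = -4.3087
distance = √((5−0.5)² + (3−4.5)²) = 4.7434; v₂ = distance/dt₂ = 4.7434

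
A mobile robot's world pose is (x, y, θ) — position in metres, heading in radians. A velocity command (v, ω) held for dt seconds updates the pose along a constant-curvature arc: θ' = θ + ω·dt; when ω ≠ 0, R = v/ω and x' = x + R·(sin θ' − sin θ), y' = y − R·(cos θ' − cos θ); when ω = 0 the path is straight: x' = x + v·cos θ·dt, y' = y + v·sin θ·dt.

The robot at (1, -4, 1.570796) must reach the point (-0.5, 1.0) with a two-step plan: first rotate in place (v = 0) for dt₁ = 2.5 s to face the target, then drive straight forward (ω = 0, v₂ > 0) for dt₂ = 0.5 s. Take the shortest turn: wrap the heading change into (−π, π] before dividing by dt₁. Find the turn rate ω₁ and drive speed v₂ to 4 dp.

ω₁ = 0.1166, v₂ = 10.4403

heading to target = atan2(1−-4, -0.5−1) = 1.8623
Δθ = wrap(1.8623 − 1.5708) = 0.2915; ω₁ = Δθ/dt₁ = 0.1166
distance = √((-0.5−1)² + (1−-4)²) = 5.2202; v₂ = distance/dt₂ = 10.4403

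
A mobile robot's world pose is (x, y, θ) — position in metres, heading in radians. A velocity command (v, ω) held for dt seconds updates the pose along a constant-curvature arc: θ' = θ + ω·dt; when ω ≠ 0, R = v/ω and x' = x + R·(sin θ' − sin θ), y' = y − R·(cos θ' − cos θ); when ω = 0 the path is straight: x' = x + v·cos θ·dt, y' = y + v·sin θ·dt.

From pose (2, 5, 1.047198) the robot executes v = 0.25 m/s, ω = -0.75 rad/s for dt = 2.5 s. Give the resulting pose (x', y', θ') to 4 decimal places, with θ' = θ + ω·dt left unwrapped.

θ' = 1.0472 + -0.75·2.5 = -0.8278
R = v/ω = 0.25/-0.75 = -0.3333
x' = 2 + -0.3333·(sin -0.8278 − sin 1.0472) = 2.5342
y' = 5 − -0.3333·(cos -0.8278 − cos 1.0472) = 5.0588

(2.5342, 5.0588, -0.8278)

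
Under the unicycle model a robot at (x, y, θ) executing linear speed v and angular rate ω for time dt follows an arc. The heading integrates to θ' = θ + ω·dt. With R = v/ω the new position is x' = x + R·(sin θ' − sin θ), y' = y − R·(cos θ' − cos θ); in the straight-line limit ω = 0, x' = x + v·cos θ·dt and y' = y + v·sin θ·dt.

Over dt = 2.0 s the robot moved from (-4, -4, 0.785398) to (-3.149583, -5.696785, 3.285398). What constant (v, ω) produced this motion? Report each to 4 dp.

v = -1.2500, ω = 1.2500

Δθ = 3.285398 − 0.785398 = 2.500000
ω = Δθ/dt = 2.500000/2.0 = 1.2500
R = −Δy/(cos θ' − cos θ) = -1.0000
v = R·ω = -1.0000·1.2500 = -1.2500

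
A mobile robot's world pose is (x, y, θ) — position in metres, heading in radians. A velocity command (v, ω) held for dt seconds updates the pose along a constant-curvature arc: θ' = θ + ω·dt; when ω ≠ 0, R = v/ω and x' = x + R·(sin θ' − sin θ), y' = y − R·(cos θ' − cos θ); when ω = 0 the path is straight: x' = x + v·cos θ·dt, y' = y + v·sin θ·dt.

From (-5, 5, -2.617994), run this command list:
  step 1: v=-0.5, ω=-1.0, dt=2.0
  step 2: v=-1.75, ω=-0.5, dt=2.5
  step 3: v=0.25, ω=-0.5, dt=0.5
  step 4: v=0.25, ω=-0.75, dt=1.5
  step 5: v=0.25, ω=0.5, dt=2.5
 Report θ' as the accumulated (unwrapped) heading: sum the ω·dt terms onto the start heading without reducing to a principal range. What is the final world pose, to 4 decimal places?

(-5.3250, 0.7874, -5.9930)

step 1: θ'=-4.6180 (R=0.5000) → pose (-4.2522, 4.6141, -4.6180)
step 2: θ'=-5.8680 (R=3.5000) → pose (-6.3249, 1.0816, -5.8680)
step 3: θ'=-6.1180 (R=-0.5000) → pose (-6.2054, 1.1173, -6.1180)
step 4: θ'=-7.2430 (R=-0.3333) → pose (-5.8776, 0.9797, -7.2430)
step 5: θ'=-5.9930 (R=0.5000) → pose (-5.3250, 0.7874, -5.9930)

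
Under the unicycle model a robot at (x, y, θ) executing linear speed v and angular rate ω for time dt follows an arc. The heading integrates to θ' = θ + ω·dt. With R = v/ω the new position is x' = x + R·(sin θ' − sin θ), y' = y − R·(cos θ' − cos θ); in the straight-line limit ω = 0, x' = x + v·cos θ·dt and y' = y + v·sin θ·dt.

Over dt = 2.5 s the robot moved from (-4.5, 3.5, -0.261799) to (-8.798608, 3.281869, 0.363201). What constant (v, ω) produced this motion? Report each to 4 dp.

Δθ = 0.363201 − -0.261799 = 0.625000
ω = Δθ/dt = 0.625000/2.5 = 0.2500
R = Δx/(sin θ' − sin θ) = -7.0000
v = R·ω = -7.0000·0.2500 = -1.7500

v = -1.7500, ω = 0.2500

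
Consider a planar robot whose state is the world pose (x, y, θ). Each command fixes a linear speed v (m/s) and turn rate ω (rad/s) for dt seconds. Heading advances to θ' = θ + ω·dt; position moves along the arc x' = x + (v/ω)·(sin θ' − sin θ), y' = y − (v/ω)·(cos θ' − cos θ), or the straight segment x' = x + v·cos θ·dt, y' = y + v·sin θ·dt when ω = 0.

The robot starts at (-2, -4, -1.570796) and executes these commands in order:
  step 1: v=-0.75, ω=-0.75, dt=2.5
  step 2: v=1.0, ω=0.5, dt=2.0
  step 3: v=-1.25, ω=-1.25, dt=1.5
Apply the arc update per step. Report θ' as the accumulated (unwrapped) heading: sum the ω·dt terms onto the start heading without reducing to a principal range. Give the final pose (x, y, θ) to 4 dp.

step 1: θ'=-3.4458 (R=1.0000) → pose (-0.7005, -3.0459, -3.4458)
step 2: θ'=-2.4458 (R=2.0000) → pose (-2.5815, -3.4190, -2.4458)
step 3: θ'=-4.3208 (R=1.0000) → pose (-1.0162, -3.8049, -4.3208)

(-1.0162, -3.8049, -4.3208)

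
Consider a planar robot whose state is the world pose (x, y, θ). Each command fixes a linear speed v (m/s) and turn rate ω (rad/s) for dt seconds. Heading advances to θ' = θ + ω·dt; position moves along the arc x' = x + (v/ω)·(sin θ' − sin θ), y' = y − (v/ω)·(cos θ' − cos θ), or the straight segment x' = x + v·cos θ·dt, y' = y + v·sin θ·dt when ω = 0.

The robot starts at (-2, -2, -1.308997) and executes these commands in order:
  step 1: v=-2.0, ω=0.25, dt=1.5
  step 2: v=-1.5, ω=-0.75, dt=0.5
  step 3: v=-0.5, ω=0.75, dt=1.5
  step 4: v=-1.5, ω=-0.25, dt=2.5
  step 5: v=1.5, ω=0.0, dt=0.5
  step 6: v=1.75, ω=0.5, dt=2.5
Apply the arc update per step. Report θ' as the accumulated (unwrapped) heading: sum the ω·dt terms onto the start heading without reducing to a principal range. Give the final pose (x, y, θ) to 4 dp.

step 1: θ'=-0.9340 (R=-8.0000) → pose (-3.2954, 0.6864, -0.9340)
step 2: θ'=-1.3090 (R=2.0000) → pose (-3.6192, 1.3581, -1.3090)
step 3: θ'=-0.1840 (R=-0.6667) → pose (-4.1412, 1.8409, -0.1840)
step 4: θ'=-0.8090 (R=6.0000) → pose (-7.3850, 3.5983, -0.8090)
step 5: θ'=-0.8090 (straight) → pose (-6.8673, 3.0556, -0.8090)
step 6: θ'=0.4410 (R=3.5000) → pose (-2.8408, 2.3063, 0.4410)

(-2.8408, 2.3063, 0.4410)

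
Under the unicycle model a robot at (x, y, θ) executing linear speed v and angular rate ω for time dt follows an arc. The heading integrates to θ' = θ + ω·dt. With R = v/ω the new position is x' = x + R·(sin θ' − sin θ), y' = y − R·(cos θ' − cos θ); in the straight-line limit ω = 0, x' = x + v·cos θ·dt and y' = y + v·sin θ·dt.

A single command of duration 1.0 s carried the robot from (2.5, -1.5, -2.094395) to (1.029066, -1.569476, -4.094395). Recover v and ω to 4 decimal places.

v = 1.7500, ω = -2.0000

Δθ = -4.094395 − -2.094395 = -2.000000
ω = Δθ/dt = -2.000000/1.0 = -2.0000
R = Δx/(sin θ' − sin θ) = -0.8750
v = R·ω = -0.8750·-2.0000 = 1.7500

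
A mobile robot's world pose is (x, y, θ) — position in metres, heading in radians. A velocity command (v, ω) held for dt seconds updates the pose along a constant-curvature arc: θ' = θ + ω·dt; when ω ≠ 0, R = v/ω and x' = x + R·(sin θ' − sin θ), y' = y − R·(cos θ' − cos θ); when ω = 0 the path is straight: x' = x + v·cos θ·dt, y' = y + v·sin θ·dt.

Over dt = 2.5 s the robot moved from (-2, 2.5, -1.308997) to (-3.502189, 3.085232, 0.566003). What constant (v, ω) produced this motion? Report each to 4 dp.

v = -0.7500, ω = 0.7500

Δθ = 0.566003 − -1.308997 = 1.875000
ω = Δθ/dt = 1.875000/2.5 = 0.7500
R = Δx/(sin θ' − sin θ) = -1.0000
v = R·ω = -1.0000·0.7500 = -0.7500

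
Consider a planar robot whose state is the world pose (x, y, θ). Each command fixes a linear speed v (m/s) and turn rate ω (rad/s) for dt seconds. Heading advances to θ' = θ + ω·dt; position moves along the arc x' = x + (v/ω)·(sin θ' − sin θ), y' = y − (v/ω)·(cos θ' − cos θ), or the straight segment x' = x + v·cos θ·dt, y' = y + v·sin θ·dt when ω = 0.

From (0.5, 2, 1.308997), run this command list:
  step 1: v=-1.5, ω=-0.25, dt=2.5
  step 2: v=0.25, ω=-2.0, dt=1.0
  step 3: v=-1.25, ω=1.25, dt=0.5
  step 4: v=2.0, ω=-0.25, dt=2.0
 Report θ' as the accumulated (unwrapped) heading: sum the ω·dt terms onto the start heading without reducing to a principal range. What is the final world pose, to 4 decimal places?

step 1: θ'=0.6840 (R=6.0000) → pose (-1.5042, -1.0974, 0.6840)
step 2: θ'=-1.3160 (R=-0.1250) → pose (-1.3042, -1.1628, -1.3160)
step 3: θ'=-0.6910 (R=-1.0000) → pose (-1.6346, -0.6442, -0.6910)
step 4: θ'=-1.1910 (R=-8.0000) → pose (0.6968, -3.8432, -1.1910)

(0.6968, -3.8432, -1.1910)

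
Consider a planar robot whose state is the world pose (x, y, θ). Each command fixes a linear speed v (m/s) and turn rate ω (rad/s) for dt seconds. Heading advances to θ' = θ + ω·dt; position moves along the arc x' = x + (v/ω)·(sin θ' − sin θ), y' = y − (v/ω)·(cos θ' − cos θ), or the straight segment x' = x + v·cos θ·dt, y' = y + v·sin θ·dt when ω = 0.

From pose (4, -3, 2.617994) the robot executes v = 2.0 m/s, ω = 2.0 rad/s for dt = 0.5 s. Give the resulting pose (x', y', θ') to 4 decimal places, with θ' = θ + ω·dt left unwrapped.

(3.0414, -2.9774, 3.6180)

θ' = 2.6180 + 2.0·0.5 = 3.6180
R = v/ω = 2.0/2.0 = 1.0000
x' = 4 + 1.0000·(sin 3.6180 − sin 2.6180) = 3.0414
y' = -3 − 1.0000·(cos 3.6180 − cos 2.6180) = -2.9774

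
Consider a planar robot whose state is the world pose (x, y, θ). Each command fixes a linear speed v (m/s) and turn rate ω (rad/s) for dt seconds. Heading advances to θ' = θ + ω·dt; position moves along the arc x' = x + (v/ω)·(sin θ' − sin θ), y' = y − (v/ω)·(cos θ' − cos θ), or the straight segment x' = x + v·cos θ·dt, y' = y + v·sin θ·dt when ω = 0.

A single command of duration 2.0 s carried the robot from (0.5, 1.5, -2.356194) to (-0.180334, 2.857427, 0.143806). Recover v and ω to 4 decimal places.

v = -1.0000, ω = 1.2500

Δθ = 0.143806 − -2.356194 = 2.500000
ω = Δθ/dt = 2.500000/2.0 = 1.2500
R = −Δy/(cos θ' − cos θ) = -0.8000
v = R·ω = -0.8000·1.2500 = -1.0000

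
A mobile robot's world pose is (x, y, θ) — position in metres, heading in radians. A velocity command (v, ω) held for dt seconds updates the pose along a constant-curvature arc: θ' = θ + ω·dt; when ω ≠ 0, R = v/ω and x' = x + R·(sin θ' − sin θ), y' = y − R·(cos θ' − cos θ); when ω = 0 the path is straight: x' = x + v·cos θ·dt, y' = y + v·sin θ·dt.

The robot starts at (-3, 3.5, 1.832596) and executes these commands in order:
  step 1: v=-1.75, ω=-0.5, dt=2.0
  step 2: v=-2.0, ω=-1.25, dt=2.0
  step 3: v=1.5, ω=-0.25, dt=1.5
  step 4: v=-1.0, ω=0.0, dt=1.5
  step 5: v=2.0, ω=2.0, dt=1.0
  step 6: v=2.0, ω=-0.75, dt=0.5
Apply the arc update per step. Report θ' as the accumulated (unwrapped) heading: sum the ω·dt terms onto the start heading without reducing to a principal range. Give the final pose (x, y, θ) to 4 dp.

step 1: θ'=0.8326 (R=3.5000) → pose (-3.7919, 0.2388, 0.8326)
step 2: θ'=-1.6674 (R=1.6000) → pose (-6.5679, 1.4698, -1.6674)
step 3: θ'=-2.0424 (R=-6.0000) → pose (-7.1949, -0.6773, -2.0424)
step 4: θ'=-2.0424 (straight) → pose (-6.5134, 0.6589, -2.0424)
step 5: θ'=-0.0424 (R=1.0000) → pose (-5.6649, -0.7945, -0.0424)
step 6: θ'=-0.4174 (R=-2.6667) → pose (-4.6970, -1.0210, -0.4174)

(-4.6970, -1.0210, -0.4174)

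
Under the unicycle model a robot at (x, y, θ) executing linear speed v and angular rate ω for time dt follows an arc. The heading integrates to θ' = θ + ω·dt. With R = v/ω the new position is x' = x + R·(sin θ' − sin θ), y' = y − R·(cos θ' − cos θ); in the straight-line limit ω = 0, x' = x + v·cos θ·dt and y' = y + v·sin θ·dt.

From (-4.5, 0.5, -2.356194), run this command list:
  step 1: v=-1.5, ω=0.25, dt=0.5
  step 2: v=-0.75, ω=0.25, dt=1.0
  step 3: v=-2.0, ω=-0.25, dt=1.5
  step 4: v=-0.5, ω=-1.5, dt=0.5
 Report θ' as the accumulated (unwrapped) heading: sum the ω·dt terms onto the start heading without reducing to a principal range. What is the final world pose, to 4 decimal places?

(-1.7198, 4.2679, -3.1062)

step 1: θ'=-2.2312 (R=-6.0000) → pose (-4.0042, 1.0621, -2.2312)
step 2: θ'=-1.9812 (R=-3.0000) → pose (-3.6225, 1.7054, -1.9812)
step 3: θ'=-2.3562 (R=8.0000) → pose (-1.9437, 4.1705, -2.3562)
step 4: θ'=-3.1062 (R=0.3333) → pose (-1.7198, 4.2679, -3.1062)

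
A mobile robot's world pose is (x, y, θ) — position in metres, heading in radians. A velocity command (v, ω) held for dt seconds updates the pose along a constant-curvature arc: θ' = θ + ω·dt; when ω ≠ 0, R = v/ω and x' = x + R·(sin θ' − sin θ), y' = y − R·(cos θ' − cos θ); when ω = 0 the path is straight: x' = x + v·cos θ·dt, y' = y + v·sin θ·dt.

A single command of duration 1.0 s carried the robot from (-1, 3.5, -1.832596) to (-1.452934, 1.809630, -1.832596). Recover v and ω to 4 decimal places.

Δθ = -1.832596 − -1.832596 = 0.000000
ω = Δθ/dt = 0.000000/1.0 = 0.0000
ω = 0 → v = (Δx·cos θ + Δy·sin θ)/dt = 1.7500

v = 1.7500, ω = 0.0000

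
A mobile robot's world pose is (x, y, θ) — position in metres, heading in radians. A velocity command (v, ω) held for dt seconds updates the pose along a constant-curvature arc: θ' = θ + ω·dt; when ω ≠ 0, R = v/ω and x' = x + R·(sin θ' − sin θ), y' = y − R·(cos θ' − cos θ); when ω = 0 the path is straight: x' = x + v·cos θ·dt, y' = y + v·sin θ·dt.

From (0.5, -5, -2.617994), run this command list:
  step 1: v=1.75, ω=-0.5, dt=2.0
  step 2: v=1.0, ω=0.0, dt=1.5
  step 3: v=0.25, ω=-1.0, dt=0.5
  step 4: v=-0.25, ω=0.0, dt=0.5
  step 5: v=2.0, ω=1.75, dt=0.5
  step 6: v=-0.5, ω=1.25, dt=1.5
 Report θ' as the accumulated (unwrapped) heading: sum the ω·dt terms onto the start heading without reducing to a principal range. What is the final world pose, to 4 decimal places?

step 1: θ'=-3.6180 (R=-3.5000) → pose (-2.8550, -5.0792, -3.6180)
step 2: θ'=-3.6180 (straight) → pose (-4.1880, -4.3913, -3.6180)
step 3: θ'=-4.1180 (R=-0.2500) → pose (-4.2805, -4.3092, -4.1180)
step 4: θ'=-4.1180 (straight) → pose (-4.2105, -4.4127, -4.1180)
step 5: θ'=-3.2430 (R=1.1429) → pose (-5.0416, -3.9157, -3.2430)
step 6: θ'=-1.3680 (R=-0.4000) → pose (-4.6094, -3.4372, -1.3680)

(-4.6094, -3.4372, -1.3680)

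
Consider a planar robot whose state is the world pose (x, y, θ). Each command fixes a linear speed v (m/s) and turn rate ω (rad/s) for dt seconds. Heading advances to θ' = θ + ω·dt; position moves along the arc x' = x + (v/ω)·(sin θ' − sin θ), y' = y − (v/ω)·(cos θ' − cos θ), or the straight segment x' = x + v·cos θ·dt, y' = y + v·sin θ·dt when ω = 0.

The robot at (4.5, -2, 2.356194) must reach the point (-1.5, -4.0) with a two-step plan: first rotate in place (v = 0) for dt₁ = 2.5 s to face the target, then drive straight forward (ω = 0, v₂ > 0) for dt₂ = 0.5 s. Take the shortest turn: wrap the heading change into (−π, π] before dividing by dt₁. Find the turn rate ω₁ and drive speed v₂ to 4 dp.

heading to target = atan2(-4−-2, -1.5−4.5) = -2.8198
Δθ = wrap(-2.8198 − 2.3562) = 1.1071; ω₁ = Δθ/dt₁ = 0.4429
distance = √((-1.5−4.5)² + (-4−-2)²) = 6.3246; v₂ = distance/dt₂ = 12.6491

ω₁ = 0.4429, v₂ = 12.6491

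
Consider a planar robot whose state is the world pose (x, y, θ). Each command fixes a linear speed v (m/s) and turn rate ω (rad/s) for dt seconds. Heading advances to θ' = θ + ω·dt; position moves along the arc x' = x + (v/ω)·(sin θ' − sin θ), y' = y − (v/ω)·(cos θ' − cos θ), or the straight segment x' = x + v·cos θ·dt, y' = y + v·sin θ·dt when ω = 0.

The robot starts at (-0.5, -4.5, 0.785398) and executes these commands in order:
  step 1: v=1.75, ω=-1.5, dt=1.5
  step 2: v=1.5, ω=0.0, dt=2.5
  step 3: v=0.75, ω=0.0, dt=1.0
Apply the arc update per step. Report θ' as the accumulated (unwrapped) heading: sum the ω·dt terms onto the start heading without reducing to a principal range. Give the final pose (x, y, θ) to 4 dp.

step 1: θ'=-1.4646 (R=-1.1667) → pose (1.4851, -5.2013, -1.4646)
step 2: θ'=-1.4646 (straight) → pose (1.8825, -8.9302, -1.4646)
step 3: θ'=-1.4646 (straight) → pose (1.9620, -9.6759, -1.4646)

(1.9620, -9.6759, -1.4646)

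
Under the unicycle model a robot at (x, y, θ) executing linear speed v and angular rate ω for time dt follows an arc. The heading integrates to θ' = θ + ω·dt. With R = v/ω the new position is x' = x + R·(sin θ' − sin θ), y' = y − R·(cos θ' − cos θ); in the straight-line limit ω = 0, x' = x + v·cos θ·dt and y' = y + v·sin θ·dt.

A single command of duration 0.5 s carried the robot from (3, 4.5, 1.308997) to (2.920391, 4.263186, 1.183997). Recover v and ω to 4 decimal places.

Δθ = 1.183997 − 1.308997 = -0.125000
ω = Δθ/dt = -0.125000/0.5 = -0.2500
R = −Δy/(cos θ' − cos θ) = 2.0000
v = R·ω = 2.0000·-0.2500 = -0.5000

v = -0.5000, ω = -0.2500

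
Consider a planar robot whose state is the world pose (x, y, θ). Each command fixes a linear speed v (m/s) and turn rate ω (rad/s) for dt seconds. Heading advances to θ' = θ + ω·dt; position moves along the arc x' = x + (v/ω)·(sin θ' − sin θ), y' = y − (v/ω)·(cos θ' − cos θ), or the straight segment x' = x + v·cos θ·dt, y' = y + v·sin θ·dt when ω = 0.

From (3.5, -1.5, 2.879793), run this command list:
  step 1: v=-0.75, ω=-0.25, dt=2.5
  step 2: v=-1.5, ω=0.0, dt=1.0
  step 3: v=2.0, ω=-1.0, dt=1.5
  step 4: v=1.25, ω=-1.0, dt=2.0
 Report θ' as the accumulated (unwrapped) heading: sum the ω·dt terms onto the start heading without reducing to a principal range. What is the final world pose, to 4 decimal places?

(8.2171, -1.4547, -1.2452)

step 1: θ'=2.2548 (R=3.0000) → pose (5.0487, -2.5021, 2.2548)
step 2: θ'=2.2548 (straight) → pose (5.9965, -3.6647, 2.2548)
step 3: θ'=0.7548 (R=-2.0000) → pose (6.1764, -0.9441, 0.7548)
step 4: θ'=-1.2452 (R=-1.2500) → pose (8.2171, -1.4547, -1.2452)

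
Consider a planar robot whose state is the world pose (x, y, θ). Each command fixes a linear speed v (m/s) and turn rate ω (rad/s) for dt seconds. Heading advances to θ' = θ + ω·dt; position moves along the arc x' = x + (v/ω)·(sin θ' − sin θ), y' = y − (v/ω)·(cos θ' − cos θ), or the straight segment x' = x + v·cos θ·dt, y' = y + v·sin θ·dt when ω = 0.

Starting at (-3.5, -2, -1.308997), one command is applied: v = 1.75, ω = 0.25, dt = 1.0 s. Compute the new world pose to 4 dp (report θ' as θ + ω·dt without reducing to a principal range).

θ' = -1.3090 + 0.25·1.0 = -1.0590
R = v/ω = 1.75/0.25 = 7.0000
x' = -3.5 + 7.0000·(sin -1.0590 − sin -1.3090) = -2.8416
y' = -2 − 7.0000·(cos -1.0590 − cos -1.3090) = -3.6165

(-2.8416, -3.6165, -1.0590)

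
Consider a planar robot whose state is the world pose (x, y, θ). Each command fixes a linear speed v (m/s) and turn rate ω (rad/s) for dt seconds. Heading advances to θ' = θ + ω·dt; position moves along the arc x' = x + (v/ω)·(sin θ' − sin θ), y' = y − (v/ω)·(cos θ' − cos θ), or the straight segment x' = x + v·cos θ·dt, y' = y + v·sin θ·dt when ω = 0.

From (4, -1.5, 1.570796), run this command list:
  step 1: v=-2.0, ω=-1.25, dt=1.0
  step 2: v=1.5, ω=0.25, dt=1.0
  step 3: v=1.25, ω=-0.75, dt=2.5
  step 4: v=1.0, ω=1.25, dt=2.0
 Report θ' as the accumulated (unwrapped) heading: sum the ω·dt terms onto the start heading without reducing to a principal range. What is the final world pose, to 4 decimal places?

step 1: θ'=0.3208 (R=1.6000) → pose (2.9045, -3.0184, 0.3208)
step 2: θ'=0.5708 (R=6.0000) → pose (4.2544, -2.3733, 0.5708)
step 3: θ'=-1.3042 (R=-1.6667) → pose (6.7627, -3.3367, -1.3042)
step 4: θ'=1.1958 (R=0.8000) → pose (8.2788, -3.4189, 1.1958)

(8.2788, -3.4189, 1.1958)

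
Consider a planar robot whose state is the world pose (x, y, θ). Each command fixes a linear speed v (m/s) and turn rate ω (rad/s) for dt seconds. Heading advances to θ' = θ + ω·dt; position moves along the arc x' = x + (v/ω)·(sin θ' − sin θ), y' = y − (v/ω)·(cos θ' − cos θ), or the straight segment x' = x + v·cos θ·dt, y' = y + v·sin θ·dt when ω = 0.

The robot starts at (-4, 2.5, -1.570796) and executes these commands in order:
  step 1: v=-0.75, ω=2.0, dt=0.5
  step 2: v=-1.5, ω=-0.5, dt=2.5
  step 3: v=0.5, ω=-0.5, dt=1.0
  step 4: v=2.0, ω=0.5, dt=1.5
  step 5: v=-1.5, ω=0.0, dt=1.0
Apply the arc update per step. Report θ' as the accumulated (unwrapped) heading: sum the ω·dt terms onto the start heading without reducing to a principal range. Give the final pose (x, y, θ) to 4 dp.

step 1: θ'=-0.5708 (R=-0.3750) → pose (-4.1724, 2.8156, -0.5708)
step 2: θ'=-1.8208 (R=3.0000) → pose (-5.4582, 6.0822, -1.8208)
step 3: θ'=-2.3208 (R=-1.0000) → pose (-5.6954, 5.6479, -2.3208)
step 4: θ'=-1.5708 (R=4.0000) → pose (-6.7687, 2.9214, -1.5708)
step 5: θ'=-1.5708 (straight) → pose (-6.7687, 4.4214, -1.5708)

(-6.7687, 4.4214, -1.5708)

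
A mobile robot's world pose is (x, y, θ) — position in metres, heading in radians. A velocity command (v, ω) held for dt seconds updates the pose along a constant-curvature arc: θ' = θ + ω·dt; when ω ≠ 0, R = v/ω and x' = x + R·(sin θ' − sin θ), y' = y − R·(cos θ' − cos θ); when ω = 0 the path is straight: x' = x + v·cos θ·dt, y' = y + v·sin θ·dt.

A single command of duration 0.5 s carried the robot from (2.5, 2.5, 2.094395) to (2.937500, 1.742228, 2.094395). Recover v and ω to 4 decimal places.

Δθ = 2.094395 − 2.094395 = 0.000000
ω = Δθ/dt = 0.000000/0.5 = 0.0000
ω = 0 → v = (Δx·cos θ + Δy·sin θ)/dt = -1.7500

v = -1.7500, ω = 0.0000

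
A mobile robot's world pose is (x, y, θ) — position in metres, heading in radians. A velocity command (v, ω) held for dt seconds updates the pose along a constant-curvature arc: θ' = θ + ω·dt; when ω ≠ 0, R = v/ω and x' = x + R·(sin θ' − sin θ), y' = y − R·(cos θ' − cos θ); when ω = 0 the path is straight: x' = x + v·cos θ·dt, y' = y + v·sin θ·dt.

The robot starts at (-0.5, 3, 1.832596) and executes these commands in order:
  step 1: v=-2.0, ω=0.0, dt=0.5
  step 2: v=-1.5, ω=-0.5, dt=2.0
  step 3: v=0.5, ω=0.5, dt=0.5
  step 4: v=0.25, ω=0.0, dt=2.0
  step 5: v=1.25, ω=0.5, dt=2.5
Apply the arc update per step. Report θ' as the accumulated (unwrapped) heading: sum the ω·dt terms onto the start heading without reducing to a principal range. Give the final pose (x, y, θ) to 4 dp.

(-0.9409, 2.7824, 2.3326)

step 1: θ'=1.8326 (straight) → pose (-0.2412, 2.0341, 1.8326)
step 2: θ'=0.8326 (R=3.0000) → pose (-0.9199, -0.7613, 0.8326)
step 3: θ'=1.0826 (R=1.0000) → pose (-0.7764, -0.5573, 1.0826)
step 4: θ'=1.0826 (straight) → pose (-0.5419, -0.1157, 1.0826)
step 5: θ'=2.3326 (R=2.5000) → pose (-0.9409, 2.7824, 2.3326)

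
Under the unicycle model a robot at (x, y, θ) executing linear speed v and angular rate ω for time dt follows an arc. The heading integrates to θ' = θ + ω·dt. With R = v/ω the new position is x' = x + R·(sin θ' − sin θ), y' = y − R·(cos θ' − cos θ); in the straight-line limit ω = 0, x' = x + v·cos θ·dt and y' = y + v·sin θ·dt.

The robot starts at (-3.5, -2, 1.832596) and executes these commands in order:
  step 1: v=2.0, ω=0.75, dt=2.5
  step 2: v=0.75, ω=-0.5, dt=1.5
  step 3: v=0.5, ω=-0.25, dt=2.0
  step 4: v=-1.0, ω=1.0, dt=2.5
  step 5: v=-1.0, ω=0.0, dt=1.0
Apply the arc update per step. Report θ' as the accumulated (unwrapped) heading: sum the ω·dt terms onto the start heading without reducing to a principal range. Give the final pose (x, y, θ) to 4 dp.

step 1: θ'=3.7076 (R=2.6667) → pose (-7.5058, -0.4394, 3.7076)
step 2: θ'=2.9576 (R=-1.5000) → pose (-8.5847, -0.6480, 2.9576)
step 3: θ'=2.4576 (R=-2.0000) → pose (-9.4825, -0.2319, 2.4576)
step 4: θ'=4.9576 (R=-1.0000) → pose (-7.8806, 0.7860, 4.9576)
step 5: θ'=4.9576 (straight) → pose (-8.1233, 1.7560, 4.9576)

(-8.1233, 1.7560, 4.9576)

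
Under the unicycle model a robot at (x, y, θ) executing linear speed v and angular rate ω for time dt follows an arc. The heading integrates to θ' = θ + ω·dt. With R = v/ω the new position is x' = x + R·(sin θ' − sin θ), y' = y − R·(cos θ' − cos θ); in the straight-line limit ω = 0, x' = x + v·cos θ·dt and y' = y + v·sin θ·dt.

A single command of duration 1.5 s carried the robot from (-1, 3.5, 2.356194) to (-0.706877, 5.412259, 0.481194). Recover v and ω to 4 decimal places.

Δθ = 0.481194 − 2.356194 = -1.875000
ω = Δθ/dt = -1.875000/1.5 = -1.2500
R = −Δy/(cos θ' − cos θ) = -1.2000
v = R·ω = -1.2000·-1.2500 = 1.5000

v = 1.5000, ω = -1.2500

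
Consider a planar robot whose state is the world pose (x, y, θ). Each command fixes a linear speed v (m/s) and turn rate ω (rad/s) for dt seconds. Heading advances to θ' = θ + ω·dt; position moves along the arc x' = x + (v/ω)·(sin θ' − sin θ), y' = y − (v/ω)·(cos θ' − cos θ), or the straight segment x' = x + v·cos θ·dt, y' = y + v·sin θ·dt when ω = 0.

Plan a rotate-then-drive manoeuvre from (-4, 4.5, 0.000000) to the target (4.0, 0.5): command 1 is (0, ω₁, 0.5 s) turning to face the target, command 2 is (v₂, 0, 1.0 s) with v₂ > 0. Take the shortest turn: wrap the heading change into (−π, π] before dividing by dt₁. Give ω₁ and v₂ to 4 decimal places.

ω₁ = -0.9273, v₂ = 8.9443

heading to target = atan2(0.5−4.5, 4−-4) = -0.4636
Δθ = wrap(-0.4636 − 0.0000) = -0.4636; ω₁ = Δθ/dt₁ = -0.9273
distance = √((4−-4)² + (0.5−4.5)²) = 8.9443; v₂ = distance/dt₂ = 8.9443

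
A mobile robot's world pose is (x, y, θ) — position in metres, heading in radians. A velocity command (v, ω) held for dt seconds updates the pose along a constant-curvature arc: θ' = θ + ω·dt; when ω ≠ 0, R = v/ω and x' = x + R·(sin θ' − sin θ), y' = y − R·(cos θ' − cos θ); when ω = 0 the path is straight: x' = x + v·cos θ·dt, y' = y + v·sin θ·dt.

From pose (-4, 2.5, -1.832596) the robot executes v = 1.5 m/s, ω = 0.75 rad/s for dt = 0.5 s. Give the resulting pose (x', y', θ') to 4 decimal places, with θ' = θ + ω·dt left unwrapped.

θ' = -1.8326 + 0.75·0.5 = -1.4576
R = v/ω = 1.5/0.75 = 2.0000
x' = -4 + 2.0000·(sin -1.4576 − sin -1.8326) = -4.0553
y' = 2.5 − 2.0000·(cos -1.4576 − cos -1.8326) = 1.7564

(-4.0553, 1.7564, -1.4576)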